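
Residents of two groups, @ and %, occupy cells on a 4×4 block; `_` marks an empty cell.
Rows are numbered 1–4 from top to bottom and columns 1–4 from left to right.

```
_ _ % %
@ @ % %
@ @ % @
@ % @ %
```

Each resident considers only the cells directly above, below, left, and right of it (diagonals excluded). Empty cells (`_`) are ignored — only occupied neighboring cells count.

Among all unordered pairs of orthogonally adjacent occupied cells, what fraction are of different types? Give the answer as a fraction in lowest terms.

Scan each occupied cell's neighbors to the right and below so each pair is counted once.
Row 1: %(1,3)–%(1,4)= %(1,3)–%(2,3)= %(1,4)–%(2,4)=  → 0/3 unlike.
Row 2: @(2,1)–@(2,2)= @(2,1)–@(3,1)= @(2,2)–%(2,3)≠ @(2,2)–@(3,2)= %(2,3)–%(2,4)= %(2,3)–%(3,3)= %(2,4)–@(3,4)≠  → 2/7 unlike.
Row 3: @(3,1)–@(3,2)= @(3,1)–@(4,1)= @(3,2)–%(3,3)≠ @(3,2)–%(4,2)≠ %(3,3)–@(3,4)≠ %(3,3)–@(4,3)≠ @(3,4)–%(4,4)≠  → 5/7 unlike.
Row 4: @(4,1)–%(4,2)≠ %(4,2)–@(4,3)≠ @(4,3)–%(4,4)≠  → 3/3 unlike.
Total adjacent occupied pairs: 20; unlike-type pairs: 10.
10/20 reduces to 1/2.

1/2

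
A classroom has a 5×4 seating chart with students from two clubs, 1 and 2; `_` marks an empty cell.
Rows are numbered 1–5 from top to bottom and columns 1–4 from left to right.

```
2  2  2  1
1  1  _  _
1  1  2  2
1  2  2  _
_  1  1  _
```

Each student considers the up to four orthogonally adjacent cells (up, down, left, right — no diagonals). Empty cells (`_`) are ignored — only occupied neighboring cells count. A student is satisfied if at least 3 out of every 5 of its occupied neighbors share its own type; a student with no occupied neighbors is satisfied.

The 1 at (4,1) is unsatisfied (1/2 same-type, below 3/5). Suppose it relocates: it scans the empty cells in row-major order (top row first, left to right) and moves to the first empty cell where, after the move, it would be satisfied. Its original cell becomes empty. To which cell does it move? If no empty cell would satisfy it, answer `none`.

(5,1)

Vacating (4,1). Empty cells in order:
  (2,3): 1/3 same-type → still unsatisfied.
  (2,4): 1/2 same-type → still unsatisfied.
  (4,4): 0/2 same-type → still unsatisfied.
  (5,1): 1/1 same-type → satisfied — stop here.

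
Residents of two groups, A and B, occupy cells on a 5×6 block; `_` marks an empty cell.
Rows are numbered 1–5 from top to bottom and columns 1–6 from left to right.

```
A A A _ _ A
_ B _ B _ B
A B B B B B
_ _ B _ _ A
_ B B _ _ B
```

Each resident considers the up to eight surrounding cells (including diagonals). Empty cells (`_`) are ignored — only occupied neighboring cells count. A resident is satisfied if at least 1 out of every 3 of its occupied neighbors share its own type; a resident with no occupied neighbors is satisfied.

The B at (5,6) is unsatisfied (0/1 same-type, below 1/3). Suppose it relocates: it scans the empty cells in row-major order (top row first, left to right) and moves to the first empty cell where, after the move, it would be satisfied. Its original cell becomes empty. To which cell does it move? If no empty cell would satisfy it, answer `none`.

Vacating (5,6). Empty cells in order:
  (1,4): 1/2 same-type → satisfied — stop here.

(1,4)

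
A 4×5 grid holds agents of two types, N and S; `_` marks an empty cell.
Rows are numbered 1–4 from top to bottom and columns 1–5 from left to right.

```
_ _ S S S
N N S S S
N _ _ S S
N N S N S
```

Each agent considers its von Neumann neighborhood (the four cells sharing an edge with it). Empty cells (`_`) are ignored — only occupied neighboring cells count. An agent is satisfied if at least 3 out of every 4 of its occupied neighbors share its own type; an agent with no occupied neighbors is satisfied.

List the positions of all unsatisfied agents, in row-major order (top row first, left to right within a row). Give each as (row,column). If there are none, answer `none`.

(2,2), (2,3), (3,4), (4,2), (4,3), (4,4), (4,5)

(1,3)S 2/2 satisfied
(1,4)S 3/3 satisfied
(1,5)S 2/2 satisfied
(2,1)N 2/2 satisfied
(2,2)N 1/2 not
(2,3)S 2/3 not
(2,4)S 4/4 satisfied
(2,5)S 3/3 satisfied
(3,1)N 2/2 satisfied
(3,4)S 2/3 not
(3,5)S 3/3 satisfied
(4,1)N 2/2 satisfied
(4,2)N 1/2 not
(4,3)S 0/2 not
(4,4)N 0/3 not
(4,5)S 1/2 not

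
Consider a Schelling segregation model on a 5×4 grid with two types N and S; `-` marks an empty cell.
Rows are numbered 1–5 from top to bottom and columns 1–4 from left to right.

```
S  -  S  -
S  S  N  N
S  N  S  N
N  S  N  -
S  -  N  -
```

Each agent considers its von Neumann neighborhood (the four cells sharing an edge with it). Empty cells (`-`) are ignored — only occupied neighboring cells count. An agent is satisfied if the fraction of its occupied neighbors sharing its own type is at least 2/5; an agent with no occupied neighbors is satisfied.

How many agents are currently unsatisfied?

10

(1,1)S 1/1 ok
(1,3)S 0/1 unhappy
(2,1)S 3/3 ok
(2,2)S 1/3 unhappy
(2,3)N 1/4 unhappy
(2,4)N 2/2 ok
(3,1)S 1/3 unhappy
(3,2)N 0/4 unhappy
(3,3)S 0/4 unhappy
(3,4)N 1/2 ok
(4,1)N 0/3 unhappy
(4,2)S 0/3 unhappy
(4,3)N 1/3 unhappy
(5,1)S 0/1 unhappy
(5,3)N 1/1 ok
Unsatisfied: (1,3), (2,2), (2,3), (3,1), (3,2), (3,3), (4,1), (4,2), (4,3), (5,1) — 10 in total.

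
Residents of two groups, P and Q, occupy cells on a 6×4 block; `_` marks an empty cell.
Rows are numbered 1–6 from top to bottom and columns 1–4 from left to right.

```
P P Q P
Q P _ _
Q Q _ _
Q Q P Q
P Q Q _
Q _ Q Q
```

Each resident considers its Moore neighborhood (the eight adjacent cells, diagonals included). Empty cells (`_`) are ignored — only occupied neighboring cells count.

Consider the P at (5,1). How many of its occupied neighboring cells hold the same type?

Occupied neighbors of (5,1): (4,1)=Q, (4,2)=Q, (5,2)=Q, (6,1)=Q.
Same type (P): 0 of 4.

0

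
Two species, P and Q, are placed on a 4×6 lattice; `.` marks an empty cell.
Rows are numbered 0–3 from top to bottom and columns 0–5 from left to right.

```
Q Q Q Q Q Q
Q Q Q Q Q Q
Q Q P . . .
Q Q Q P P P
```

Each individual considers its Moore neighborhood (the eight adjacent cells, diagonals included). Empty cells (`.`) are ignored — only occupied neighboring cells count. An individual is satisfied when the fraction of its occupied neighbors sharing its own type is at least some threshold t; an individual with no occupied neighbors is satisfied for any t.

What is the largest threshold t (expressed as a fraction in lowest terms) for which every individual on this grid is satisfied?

(0,0)Q 3/3
(0,1)Q 5/5
(0,2)Q 5/5
(0,3)Q 5/5
(0,4)Q 5/5
(0,5)Q 3/3
(1,0)Q 5/5
(1,1)Q 7/8
(1,2)Q 6/7
(1,3)Q 5/6
(1,4)Q 5/5
(1,5)Q 3/3
(2,0)Q 5/5
(2,1)Q 7/8
(2,2)P 1/7
(3,0)Q 3/3
(3,1)Q 4/5
(3,2)Q 2/4
(3,3)P 2/3
(3,4)P 2/2
(3,5)P 1/1
The smallest same-type fraction is 1/7 at (2,2), which reduces to 1/7. Any threshold above that leaves this individual unsatisfied.

1/7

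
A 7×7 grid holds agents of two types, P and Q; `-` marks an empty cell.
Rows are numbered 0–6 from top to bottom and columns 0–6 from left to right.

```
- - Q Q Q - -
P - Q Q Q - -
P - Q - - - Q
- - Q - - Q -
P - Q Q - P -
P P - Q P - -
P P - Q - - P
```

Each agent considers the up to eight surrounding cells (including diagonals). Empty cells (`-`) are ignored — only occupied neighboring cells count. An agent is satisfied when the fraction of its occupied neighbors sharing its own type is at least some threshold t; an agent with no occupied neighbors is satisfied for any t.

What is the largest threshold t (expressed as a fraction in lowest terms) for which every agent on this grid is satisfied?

1/4

(0,2)Q 3/3
(0,3)Q 5/5
(0,4)Q 3/3
(1,0)P 1/1
(1,2)Q 4/4
(1,3)Q 6/6
(1,4)Q 3/3
(2,0)P 1/1
(2,2)Q 3/3
(2,6)Q 1/1
(3,2)Q 3/3
(3,5)Q 1/2
(4,0)P 2/2
(4,2)Q 3/4
(4,3)Q 3/4
(4,5)P 1/2
(5,0)P 4/4
(5,1)P 4/5
(5,3)Q 3/4
(5,4)P 1/4
(6,0)P 3/3
(6,1)P 3/3
(6,3)Q 1/2
(6,6)P — no occupied neighbors
The smallest same-type fraction is 1/4 at (5,4), which reduces to 1/4. Any threshold above that leaves this agent unsatisfied.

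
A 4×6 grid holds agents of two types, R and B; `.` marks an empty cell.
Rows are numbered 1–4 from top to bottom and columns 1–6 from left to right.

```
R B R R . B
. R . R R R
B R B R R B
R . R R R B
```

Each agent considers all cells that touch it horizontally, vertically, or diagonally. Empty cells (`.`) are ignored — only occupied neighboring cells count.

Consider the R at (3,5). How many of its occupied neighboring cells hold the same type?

Occupied neighbors of (3,5): (2,4)=R, (2,5)=R, (2,6)=R, (3,4)=R, (3,6)=B, (4,4)=R, (4,5)=R, (4,6)=B.
Same type (R): 6 of 8.

6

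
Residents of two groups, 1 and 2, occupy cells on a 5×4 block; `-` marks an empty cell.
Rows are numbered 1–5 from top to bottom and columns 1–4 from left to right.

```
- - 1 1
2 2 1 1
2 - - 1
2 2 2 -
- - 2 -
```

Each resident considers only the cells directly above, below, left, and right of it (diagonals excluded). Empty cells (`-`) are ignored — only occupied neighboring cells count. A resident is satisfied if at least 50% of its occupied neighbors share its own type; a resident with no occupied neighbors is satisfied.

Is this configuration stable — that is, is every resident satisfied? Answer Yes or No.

Yes

(1,3)1 2/2 satisfied
(1,4)1 2/2 satisfied
(2,1)2 2/2 satisfied
(2,2)2 1/2 satisfied
(2,3)1 2/3 satisfied
(2,4)1 3/3 satisfied
(3,1)2 2/2 satisfied
(3,4)1 1/1 satisfied
(4,1)2 2/2 satisfied
(4,2)2 2/2 satisfied
(4,3)2 2/2 satisfied
(5,3)2 1/1 satisfied
All meet the threshold, so the configuration is stable.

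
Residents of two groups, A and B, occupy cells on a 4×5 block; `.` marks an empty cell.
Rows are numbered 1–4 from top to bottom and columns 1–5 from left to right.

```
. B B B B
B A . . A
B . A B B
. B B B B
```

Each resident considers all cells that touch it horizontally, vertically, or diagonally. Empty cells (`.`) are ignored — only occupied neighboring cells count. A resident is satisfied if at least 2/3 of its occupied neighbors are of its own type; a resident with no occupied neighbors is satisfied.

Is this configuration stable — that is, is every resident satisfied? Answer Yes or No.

No

Row 1: (1,2)B 2/3 ok · (1,3)B 2/3 ok · (1,4)B 2/3 ok · (1,5)B 1/2 unhappy
Row 2: (2,1)B 2/3 ok · (2,2)A 1/5 unhappy · (2,5)A 0/4 unhappy
Row 3: (3,1)B 2/3 ok · (3,3)A 1/5 unhappy · (3,4)B 4/6 ok · (3,5)B 3/4 ok
Row 4: (4,2)B 2/3 ok · (4,3)B 3/4 ok · (4,4)B 4/5 ok · (4,5)B 3/3 ok
For instance (1,5) has only 1/2 same-type neighbors, below 2/3.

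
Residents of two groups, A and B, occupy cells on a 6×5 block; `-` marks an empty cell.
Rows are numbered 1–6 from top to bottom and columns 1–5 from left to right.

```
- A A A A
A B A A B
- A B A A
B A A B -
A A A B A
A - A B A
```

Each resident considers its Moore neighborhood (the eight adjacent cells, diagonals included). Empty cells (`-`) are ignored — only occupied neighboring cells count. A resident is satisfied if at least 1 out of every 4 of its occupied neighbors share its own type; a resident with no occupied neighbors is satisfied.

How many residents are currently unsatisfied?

(1,2)A 3/4 satisfied
(1,3)A 4/5 satisfied
(1,4)A 4/5 satisfied
(1,5)A 2/3 satisfied
(2,1)A 2/3 satisfied
(2,2)B 1/6 not
(2,3)A 6/8 satisfied
(2,4)A 6/8 satisfied
(2,5)B 0/5 not
(3,2)A 4/7 satisfied
(3,3)B 2/8 satisfied
(3,4)A 4/7 satisfied
(3,5)A 2/4 satisfied
(4,1)B 0/4 not
(4,2)A 5/7 satisfied
(4,3)A 5/8 satisfied
(4,4)B 2/7 satisfied
(5,1)A 3/4 satisfied
(5,2)A 6/7 satisfied
(5,3)A 4/7 satisfied
(5,4)B 2/7 satisfied
(5,5)A 1/4 satisfied
(6,1)A 2/2 satisfied
(6,3)A 2/4 satisfied
(6,4)B 1/5 not
(6,5)A 1/3 satisfied
Unsatisfied: (2,2), (2,5), (4,1), (6,4) — 4 in total.

4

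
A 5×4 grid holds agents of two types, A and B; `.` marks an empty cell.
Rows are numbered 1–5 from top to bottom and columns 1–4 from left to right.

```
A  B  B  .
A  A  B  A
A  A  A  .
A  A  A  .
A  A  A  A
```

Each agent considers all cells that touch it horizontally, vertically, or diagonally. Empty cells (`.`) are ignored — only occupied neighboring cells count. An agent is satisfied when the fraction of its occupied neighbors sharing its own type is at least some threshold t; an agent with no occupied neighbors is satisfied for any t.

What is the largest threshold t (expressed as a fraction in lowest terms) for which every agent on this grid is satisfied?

Row 1: (1,1)A 2/3 · (1,2)B 2/5 · (1,3)B 2/4
Row 2: (2,1)A 4/5 · (2,2)A 5/8 · (2,3)B 2/6 · (2,4)A 1/3
Row 3: (3,1)A 5/5 · (3,2)A 7/8 · (3,3)A 5/6
Row 4: (4,1)A 5/5 · (4,2)A 8/8 · (4,3)A 6/6
Row 5: (5,1)A 3/3 · (5,2)A 5/5 · (5,3)A 4/4 · (5,4)A 2/2
The smallest same-type fraction is 2/6 at (2,3), which reduces to 1/3. Any threshold above that leaves this agent unsatisfied.

1/3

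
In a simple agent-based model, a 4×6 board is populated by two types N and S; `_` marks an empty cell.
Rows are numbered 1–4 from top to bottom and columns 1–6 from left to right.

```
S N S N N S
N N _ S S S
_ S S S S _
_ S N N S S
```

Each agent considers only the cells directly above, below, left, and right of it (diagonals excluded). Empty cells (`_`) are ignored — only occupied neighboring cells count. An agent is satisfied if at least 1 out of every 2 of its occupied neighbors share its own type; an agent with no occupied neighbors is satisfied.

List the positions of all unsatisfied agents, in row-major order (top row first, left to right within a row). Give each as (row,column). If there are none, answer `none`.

(1,1), (1,2), (1,3), (1,4), (1,5), (4,3), (4,4)

Row 1: (1,1)S 0/2 not · (1,2)N 1/3 not · (1,3)S 0/2 not · (1,4)N 1/3 not · (1,5)N 1/3 not · (1,6)S 1/2 satisfied
Row 2: (2,1)N 1/2 satisfied · (2,2)N 2/3 satisfied · (2,4)S 2/3 satisfied · (2,5)S 3/4 satisfied · (2,6)S 2/2 satisfied
Row 3: (3,2)S 2/3 satisfied · (3,3)S 2/3 satisfied · (3,4)S 3/4 satisfied · (3,5)S 3/3 satisfied
Row 4: (4,2)S 1/2 satisfied · (4,3)N 1/3 not · (4,4)N 1/3 not · (4,5)S 2/3 satisfied · (4,6)S 1/1 satisfied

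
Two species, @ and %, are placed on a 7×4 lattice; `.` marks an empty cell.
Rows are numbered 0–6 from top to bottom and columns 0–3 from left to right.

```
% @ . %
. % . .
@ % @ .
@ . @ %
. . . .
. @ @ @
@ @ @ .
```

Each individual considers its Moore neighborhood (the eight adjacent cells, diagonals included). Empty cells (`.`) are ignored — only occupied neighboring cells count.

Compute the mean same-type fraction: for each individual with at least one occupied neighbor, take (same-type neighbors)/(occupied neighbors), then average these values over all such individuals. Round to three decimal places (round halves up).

Row 0: (0,0)% 1/2 · (0,1)@ 0/2 · (0,3)% — no occupied neighbors
Row 1: (1,1)% 2/5
Row 2: (2,0)@ 1/3 · (2,1)% 1/5 · (2,2)@ 1/4
Row 3: (3,0)@ 1/2 · (3,2)@ 1/3 · (3,3)% 0/2
Row 5: (5,1)@ 4/4 · (5,2)@ 4/4 · (5,3)@ 2/2
Row 6: (6,0)@ 2/2 · (6,1)@ 4/4 · (6,2)@ 4/4
Sum over 15 individuals: 1/2 + 0/2 + 2/5 + 1/3 + 1/5 + 1/4 + 1/2 + 1/3 + 0/2 + 4/4 + 4/4 + 2/2 + 2/2 + 4/4 + 4/4 = 511/60; mean = 511/60 ÷ 15 = 511/900 = 0.567777… → 0.568.

0.568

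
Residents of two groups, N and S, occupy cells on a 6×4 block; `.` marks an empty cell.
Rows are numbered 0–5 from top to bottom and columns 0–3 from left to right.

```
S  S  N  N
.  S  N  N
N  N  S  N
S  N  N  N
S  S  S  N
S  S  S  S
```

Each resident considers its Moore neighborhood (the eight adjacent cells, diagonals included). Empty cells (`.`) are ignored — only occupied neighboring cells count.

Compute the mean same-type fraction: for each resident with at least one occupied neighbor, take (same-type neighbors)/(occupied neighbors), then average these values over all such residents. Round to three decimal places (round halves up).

Row 0: (0,0)S 2/2 · (0,1)S 2/4 · (0,2)N 3/5 · (0,3)N 3/3
Row 1: (1,1)S 3/7 · (1,2)N 5/8 · (1,3)N 4/5
Row 2: (2,0)N 2/4 · (2,1)N 4/7 · (2,2)S 1/8 · (2,3)N 4/5
Row 3: (3,0)S 2/5 · (3,1)N 3/8 · (3,2)N 5/8 · (3,3)N 3/5
Row 4: (4,0)S 4/5 · (4,1)S 6/8 · (4,2)S 4/8 · (4,3)N 2/5
Row 5: (5,0)S 3/3 · (5,1)S 5/5 · (5,2)S 4/5 · (5,3)S 2/3
Sum over 23 residents: 2/2 + 2/4 + 3/5 + 3/3 + 3/7 + 5/8 + 4/5 + 2/4 + 4/7 + 1/8 + 4/5 + 2/5 + 3/8 + 5/8 + 3/5 + 4/5 + 6/8 + 4/8 + 2/5 + 3/3 + 5/5 + 4/5 + 2/3 = 223/15; mean = 223/15 ÷ 23 = 223/345 = 0.646376… → 0.646.

0.646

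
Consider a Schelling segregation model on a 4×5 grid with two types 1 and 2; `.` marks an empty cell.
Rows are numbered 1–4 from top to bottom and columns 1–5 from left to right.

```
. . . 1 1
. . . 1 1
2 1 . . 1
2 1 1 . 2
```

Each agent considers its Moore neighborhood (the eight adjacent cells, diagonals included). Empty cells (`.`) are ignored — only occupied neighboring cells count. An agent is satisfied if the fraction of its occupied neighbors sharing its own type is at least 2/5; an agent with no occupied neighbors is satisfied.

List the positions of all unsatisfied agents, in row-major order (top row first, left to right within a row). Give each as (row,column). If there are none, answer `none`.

(3,1), (4,1), (4,5)

Row 1: (1,4)1 3/3 ok · (1,5)1 3/3 ok
Row 2: (2,4)1 4/4 ok · (2,5)1 4/4 ok
Row 3: (3,1)2 1/3 unhappy · (3,2)1 2/4 ok · (3,5)1 2/3 ok
Row 4: (4,1)2 1/3 unhappy · (4,2)1 2/4 ok · (4,3)1 2/2 ok · (4,5)2 0/1 unhappy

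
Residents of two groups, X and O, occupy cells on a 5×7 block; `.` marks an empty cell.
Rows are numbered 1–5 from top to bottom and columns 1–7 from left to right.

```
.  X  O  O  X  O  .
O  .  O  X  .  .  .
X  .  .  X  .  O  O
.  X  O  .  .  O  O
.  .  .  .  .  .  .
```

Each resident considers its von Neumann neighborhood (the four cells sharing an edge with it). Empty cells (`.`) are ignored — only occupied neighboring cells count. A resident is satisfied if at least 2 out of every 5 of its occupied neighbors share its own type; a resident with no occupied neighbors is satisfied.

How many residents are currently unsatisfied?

Row 1: (1,2)X 0/1 ✗ · (1,3)O 2/3 ✓ · (1,4)O 1/3 ✗ · (1,5)X 0/2 ✗ · (1,6)O 0/1 ✗
Row 2: (2,1)O 0/1 ✗ · (2,3)O 1/2 ✓ · (2,4)X 1/3 ✗
Row 3: (3,1)X 0/1 ✗ · (3,4)X 1/1 ✓ · (3,6)O 2/2 ✓ · (3,7)O 2/2 ✓
Row 4: (4,2)X 0/1 ✗ · (4,3)O 0/1 ✗ · (4,6)O 2/2 ✓ · (4,7)O 2/2 ✓
Unsatisfied: (1,2), (1,4), (1,5), (1,6), (2,1), (2,4), (3,1), (4,2), (4,3) — 9 in total.

9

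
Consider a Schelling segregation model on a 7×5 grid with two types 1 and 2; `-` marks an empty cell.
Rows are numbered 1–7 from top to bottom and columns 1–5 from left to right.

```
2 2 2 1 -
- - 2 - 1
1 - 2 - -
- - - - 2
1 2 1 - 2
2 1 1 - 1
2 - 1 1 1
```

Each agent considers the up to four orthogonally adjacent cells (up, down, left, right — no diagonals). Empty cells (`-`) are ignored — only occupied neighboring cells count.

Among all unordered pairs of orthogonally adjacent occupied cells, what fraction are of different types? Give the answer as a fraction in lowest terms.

Scan each occupied cell's neighbors to the right and below so each pair is counted once.
Row 1: 2(1,1)–2(1,2)= 2(1,2)–2(1,3)= 2(1,3)–1(1,4)≠ 2(1,3)–2(2,3)=  → 1/4 unlike.
Row 2: 2(2,3)–2(3,3)=  → 0/1 unlike.
Row 4: 2(4,5)–2(5,5)=  → 0/1 unlike.
Row 5: 1(5,1)–2(5,2)≠ 1(5,1)–2(6,1)≠ 2(5,2)–1(5,3)≠ 2(5,2)–1(6,2)≠ 1(5,3)–1(6,3)= 2(5,5)–1(6,5)≠  → 5/6 unlike.
Row 6: 2(6,1)–1(6,2)≠ 2(6,1)–2(7,1)= 1(6,2)–1(6,3)= 1(6,3)–1(7,3)= 1(6,5)–1(7,5)=  → 1/5 unlike.
Row 7: 1(7,3)–1(7,4)= 1(7,4)–1(7,5)=  → 0/2 unlike.
Total adjacent occupied pairs: 19; unlike-type pairs: 7.
7/19 is already in lowest terms.

7/19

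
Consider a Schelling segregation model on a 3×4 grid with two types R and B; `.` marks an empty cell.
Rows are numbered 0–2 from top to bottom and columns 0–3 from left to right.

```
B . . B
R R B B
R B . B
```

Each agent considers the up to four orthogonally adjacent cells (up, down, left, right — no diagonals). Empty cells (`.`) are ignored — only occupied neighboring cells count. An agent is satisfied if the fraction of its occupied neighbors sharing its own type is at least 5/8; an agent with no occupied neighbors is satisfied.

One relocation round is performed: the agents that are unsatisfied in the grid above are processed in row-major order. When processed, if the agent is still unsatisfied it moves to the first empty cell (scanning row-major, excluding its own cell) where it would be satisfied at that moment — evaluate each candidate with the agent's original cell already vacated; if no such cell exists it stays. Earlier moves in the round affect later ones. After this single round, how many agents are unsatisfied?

Initially unsatisfied (in order): (0,0), (1,1), (1,2), (2,0), (2,1).
  (0,0) → (0,2).
  (1,1) → (0,0).
  (1,2): now satisfied by earlier moves; stays.
  (2,0): no empty cell satisfies it; stays.
  (2,1) → (2,2).
Resulting grid:
R . B B
R . B B
R . B B
All satisfied now.

0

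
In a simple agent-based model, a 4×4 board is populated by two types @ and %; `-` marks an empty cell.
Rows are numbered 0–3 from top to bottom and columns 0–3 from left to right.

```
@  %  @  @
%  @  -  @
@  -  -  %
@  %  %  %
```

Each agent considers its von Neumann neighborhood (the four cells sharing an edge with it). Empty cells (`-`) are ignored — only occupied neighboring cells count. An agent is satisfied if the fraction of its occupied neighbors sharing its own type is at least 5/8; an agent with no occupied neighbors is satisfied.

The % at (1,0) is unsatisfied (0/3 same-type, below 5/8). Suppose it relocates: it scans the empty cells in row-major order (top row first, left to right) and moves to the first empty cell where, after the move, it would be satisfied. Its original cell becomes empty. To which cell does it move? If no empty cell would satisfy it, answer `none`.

Vacating (1,0). Empty cells in order:
  (1,2): 0/3 same-type → still unsatisfied.
  (2,1): 1/3 same-type → still unsatisfied.
  (2,2): 2/2 same-type → satisfied — stop here.

(2,2)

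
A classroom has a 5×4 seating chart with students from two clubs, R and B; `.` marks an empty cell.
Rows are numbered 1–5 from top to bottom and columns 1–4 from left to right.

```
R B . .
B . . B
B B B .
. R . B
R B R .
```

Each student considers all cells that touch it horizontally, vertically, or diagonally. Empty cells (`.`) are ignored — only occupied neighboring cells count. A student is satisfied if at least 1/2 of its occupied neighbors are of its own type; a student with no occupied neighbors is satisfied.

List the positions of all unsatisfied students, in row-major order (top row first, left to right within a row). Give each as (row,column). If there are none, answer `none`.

(1,1), (4,2), (5,2), (5,3)

(1,1)R 0/2 unhappy
(1,2)B 1/2 ok
(2,1)B 3/4 ok
(2,4)B 1/1 ok
(3,1)B 2/3 ok
(3,2)B 3/4 ok
(3,3)B 3/4 ok
(4,2)R 2/6 unhappy
(4,4)B 1/2 ok
(5,1)R 1/2 ok
(5,2)B 0/3 unhappy
(5,3)R 1/3 unhappy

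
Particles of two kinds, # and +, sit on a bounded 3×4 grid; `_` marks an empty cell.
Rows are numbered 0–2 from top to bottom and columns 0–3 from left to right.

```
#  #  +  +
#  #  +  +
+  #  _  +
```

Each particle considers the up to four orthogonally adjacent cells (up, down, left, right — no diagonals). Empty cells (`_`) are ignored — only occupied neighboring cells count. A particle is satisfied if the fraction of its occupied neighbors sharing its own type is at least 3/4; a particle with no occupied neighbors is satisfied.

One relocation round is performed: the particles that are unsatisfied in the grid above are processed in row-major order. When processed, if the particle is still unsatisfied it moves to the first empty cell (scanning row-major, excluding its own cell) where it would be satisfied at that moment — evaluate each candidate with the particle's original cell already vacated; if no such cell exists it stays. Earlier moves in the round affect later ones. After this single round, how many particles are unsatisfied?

Initially unsatisfied (in order): (0,1), (0,2), (1,0), (1,2), (2,0), (2,1).
  (0,1): no empty cell satisfies it; stays.
  (0,2): no empty cell satisfies it; stays.
  (1,0): no empty cell satisfies it; stays.
  (1,2): no empty cell satisfies it; stays.
  (2,0): no empty cell satisfies it; stays.
  (2,1): no empty cell satisfies it; stays.
Resulting grid:
# # + +
# # + +
+ # _ +
Unsatisfied now: (0,1), (0,2), (1,0), (1,2), (2,0), (2,1).

6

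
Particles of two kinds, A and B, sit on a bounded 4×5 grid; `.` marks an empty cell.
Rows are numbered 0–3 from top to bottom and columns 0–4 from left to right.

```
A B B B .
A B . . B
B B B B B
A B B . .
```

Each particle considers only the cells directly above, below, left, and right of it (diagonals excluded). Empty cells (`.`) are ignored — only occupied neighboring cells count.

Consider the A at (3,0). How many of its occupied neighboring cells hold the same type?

0

Occupied neighbors of (3,0): (2,0)=B, (3,1)=B.
Same type (A): 0 of 2.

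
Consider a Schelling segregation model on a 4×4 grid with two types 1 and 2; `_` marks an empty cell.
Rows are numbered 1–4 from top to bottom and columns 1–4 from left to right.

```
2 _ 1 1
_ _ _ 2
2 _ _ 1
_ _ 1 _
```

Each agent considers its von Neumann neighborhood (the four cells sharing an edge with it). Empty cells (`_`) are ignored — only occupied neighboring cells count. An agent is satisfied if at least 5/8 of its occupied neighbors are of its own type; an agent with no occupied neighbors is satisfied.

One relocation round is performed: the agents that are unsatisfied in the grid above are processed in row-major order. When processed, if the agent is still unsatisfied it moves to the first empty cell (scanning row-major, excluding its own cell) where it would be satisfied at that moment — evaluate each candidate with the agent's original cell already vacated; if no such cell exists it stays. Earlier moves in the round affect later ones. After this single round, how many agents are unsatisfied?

Initially unsatisfied (in order): (1,4), (2,4), (3,4).
  (1,4) → (2,2).
  (2,4) → (2,1).
  (3,4): now satisfied by earlier moves; stays.
Resulting grid:
2 _ 1 _
2 1 _ _
2 _ _ 1
_ _ 1 _
Unsatisfied now: (2,2).

1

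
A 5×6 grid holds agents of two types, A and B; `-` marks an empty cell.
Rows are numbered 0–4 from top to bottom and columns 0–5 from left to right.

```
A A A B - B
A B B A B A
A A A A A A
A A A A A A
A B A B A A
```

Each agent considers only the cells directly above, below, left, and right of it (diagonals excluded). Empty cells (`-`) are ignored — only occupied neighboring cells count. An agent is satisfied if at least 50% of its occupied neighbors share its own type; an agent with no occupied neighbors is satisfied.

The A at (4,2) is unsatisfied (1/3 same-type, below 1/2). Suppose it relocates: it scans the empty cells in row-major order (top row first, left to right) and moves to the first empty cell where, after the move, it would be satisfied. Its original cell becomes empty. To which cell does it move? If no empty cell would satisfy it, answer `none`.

none

Vacating (4,2). Empty cells in order:
  (0,4): 0/3 same-type → still unsatisfied.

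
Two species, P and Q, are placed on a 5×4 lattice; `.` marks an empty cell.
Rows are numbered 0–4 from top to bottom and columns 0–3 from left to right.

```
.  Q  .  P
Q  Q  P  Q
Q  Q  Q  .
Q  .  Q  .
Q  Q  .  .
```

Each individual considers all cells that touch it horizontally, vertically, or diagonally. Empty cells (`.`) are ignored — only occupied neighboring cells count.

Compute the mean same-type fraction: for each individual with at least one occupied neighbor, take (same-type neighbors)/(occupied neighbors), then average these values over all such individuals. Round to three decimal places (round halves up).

(0,1)Q 2/3
(0,3)P 1/2
(1,0)Q 4/4
(1,1)Q 5/6
(1,2)P 1/6
(1,3)Q 1/3
(2,0)Q 4/4
(2,1)Q 6/7
(2,2)Q 4/5
(3,0)Q 4/4
(3,2)Q 3/3
(4,0)Q 2/2
(4,1)Q 3/3
Sum over 13 individuals: 2/3 + 1/2 + 4/4 + 5/6 + 1/6 + 1/3 + 4/4 + 6/7 + 4/5 + 4/4 + 3/3 + 2/2 + 3/3 = 711/70; mean = 711/70 ÷ 13 = 711/910 = 0.781318… → 0.781.

0.781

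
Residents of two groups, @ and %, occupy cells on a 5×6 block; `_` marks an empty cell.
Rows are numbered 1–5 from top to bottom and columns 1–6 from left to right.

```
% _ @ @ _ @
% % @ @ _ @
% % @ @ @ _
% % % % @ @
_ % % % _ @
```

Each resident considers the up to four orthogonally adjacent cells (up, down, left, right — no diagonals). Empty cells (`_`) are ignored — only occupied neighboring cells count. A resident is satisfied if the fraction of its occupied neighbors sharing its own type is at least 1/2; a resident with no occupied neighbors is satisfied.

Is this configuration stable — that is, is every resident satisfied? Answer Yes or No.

Row 1: (1,1)% 1/1 satisfied · (1,3)@ 2/2 satisfied · (1,4)@ 2/2 satisfied · (1,6)@ 1/1 satisfied
Row 2: (2,1)% 3/3 satisfied · (2,2)% 2/3 satisfied · (2,3)@ 3/4 satisfied · (2,4)@ 3/3 satisfied · (2,6)@ 1/1 satisfied
Row 3: (3,1)% 3/3 satisfied · (3,2)% 3/4 satisfied · (3,3)@ 2/4 satisfied · (3,4)@ 3/4 satisfied · (3,5)@ 2/2 satisfied
Row 4: (4,1)% 2/2 satisfied · (4,2)% 4/4 satisfied · (4,3)% 3/4 satisfied · (4,4)% 2/4 satisfied · (4,5)@ 2/3 satisfied · (4,6)@ 2/2 satisfied
Row 5: (5,2)% 2/2 satisfied · (5,3)% 3/3 satisfied · (5,4)% 2/2 satisfied · (5,6)@ 1/1 satisfied
All meet the threshold, so the configuration is stable.

Yes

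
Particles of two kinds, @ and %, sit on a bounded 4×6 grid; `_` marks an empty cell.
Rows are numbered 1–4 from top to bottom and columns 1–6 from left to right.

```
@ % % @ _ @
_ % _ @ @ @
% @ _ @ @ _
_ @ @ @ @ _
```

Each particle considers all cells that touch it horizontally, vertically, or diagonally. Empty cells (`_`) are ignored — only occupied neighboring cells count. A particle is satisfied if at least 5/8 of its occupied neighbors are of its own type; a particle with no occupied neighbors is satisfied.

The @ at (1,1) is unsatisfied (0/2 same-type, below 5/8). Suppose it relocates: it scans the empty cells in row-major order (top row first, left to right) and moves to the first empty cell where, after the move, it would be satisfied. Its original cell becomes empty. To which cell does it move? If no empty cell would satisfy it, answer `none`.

Vacating (1,1). Empty cells in order:
  (1,5): 5/5 same-type → satisfied — stop here.

(1,5)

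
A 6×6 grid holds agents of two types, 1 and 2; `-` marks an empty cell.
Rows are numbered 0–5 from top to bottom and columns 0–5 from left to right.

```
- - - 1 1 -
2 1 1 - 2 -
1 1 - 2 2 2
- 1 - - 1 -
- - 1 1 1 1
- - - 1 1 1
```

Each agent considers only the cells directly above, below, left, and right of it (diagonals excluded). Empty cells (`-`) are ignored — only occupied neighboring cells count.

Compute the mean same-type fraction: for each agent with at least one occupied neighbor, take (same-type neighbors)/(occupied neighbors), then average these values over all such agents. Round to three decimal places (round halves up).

0.821

Row 0: (0,3)1 1/1 · (0,4)1 1/2
Row 1: (1,0)2 0/2 · (1,1)1 2/3 · (1,2)1 1/1 · (1,4)2 1/2
Row 2: (2,0)1 1/2 · (2,1)1 3/3 · (2,3)2 1/1 · (2,4)2 3/4 · (2,5)2 1/1
Row 3: (3,1)1 1/1 · (3,4)1 1/2
Row 4: (4,2)1 1/1 · (4,3)1 3/3 · (4,4)1 4/4 · (4,5)1 2/2
Row 5: (5,3)1 2/2 · (5,4)1 3/3 · (5,5)1 2/2
Sum over 20 agents: 1/1 + 1/2 + 0/2 + 2/3 + 1/1 + 1/2 + 1/2 + 3/3 + 1/1 + 3/4 + 1/1 + 1/1 + 1/2 + 1/1 + 3/3 + 4/4 + 2/2 + 2/2 + 3/3 + 2/2 = 197/12; mean = 197/12 ÷ 20 = 197/240 = 0.820833… → 0.821.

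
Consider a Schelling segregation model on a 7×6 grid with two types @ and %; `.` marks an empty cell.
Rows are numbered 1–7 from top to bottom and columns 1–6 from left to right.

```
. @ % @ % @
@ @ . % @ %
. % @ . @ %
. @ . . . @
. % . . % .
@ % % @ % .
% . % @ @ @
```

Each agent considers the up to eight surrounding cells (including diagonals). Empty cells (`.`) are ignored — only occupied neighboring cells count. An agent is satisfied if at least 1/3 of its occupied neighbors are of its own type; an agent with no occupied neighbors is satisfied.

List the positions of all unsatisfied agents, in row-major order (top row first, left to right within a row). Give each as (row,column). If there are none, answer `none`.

(1,2)@ 2/3 ok
(1,3)% 1/4 unhappy
(1,4)@ 1/4 unhappy
(1,5)% 2/5 ok
(1,6)@ 1/3 ok
(2,1)@ 2/3 ok
(2,2)@ 3/5 ok
(2,4)% 2/6 ok
(2,5)@ 3/7 ok
(2,6)% 2/5 ok
(3,2)% 0/4 unhappy
(3,3)@ 2/4 ok
(3,5)@ 2/5 ok
(3,6)% 1/4 unhappy
(4,2)@ 1/3 ok
(4,6)@ 1/3 ok
(5,2)% 2/4 ok
(5,5)% 1/3 ok
(6,1)@ 0/3 unhappy
(6,2)% 4/5 ok
(6,3)% 3/5 ok
(6,4)@ 2/6 ok
(6,5)% 1/5 unhappy
(7,1)% 1/2 ok
(7,3)% 2/4 ok
(7,4)@ 2/5 ok
(7,5)@ 3/4 ok
(7,6)@ 1/2 ok

(1,3), (1,4), (3,2), (3,6), (6,1), (6,5)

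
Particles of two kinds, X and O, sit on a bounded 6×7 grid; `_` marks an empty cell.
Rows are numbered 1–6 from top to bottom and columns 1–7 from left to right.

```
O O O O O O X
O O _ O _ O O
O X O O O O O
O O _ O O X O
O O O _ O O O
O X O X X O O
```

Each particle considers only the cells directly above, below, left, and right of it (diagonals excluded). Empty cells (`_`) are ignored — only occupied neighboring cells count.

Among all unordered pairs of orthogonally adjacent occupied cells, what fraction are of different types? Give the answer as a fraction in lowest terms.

Scan each occupied cell's neighbors to the right and below so each pair is counted once.
From row 1: 2 unlike of 11 pairs (running 2/11).
From row 2: 1 unlike of 7 pairs (running 3/18).
From row 3: 4 unlike of 12 pairs (running 7/30).
From row 4: 3 unlike of 9 pairs (running 10/39).
From row 5: 2 unlike of 10 pairs (running 12/49).
From row 6: 4 unlike of 6 pairs (running 16/55).
Total adjacent occupied pairs: 55; unlike-type pairs: 16.
16/55 is already in lowest terms.

16/55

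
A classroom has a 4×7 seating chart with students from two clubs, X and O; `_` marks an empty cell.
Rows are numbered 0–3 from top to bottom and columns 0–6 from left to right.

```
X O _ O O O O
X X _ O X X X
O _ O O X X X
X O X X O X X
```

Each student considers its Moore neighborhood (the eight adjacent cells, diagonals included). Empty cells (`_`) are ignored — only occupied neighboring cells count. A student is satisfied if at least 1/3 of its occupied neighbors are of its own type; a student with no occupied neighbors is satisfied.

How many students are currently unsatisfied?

5

Row 0: (0,0)X 2/3 ✓ · (0,1)O 0/3 ✗ · (0,3)O 2/3 ✓ · (0,4)O 3/5 ✓ · (0,5)O 2/5 ✓ · (0,6)O 1/3 ✓
Row 1: (1,0)X 2/4 ✓ · (1,1)X 2/5 ✓ · (1,3)O 4/6 ✓ · (1,4)X 3/8 ✓ · (1,5)X 5/8 ✓ · (1,6)X 3/5 ✓
Row 2: (2,0)O 1/4 ✗ · (2,2)O 3/6 ✓ · (2,3)O 3/7 ✓ · (2,4)X 5/8 ✓ · (2,5)X 7/8 ✓ · (2,6)X 5/5 ✓
Row 3: (3,0)X 0/2 ✗ · (3,1)O 2/4 ✓ · (3,2)X 1/4 ✗ · (3,3)X 2/5 ✓ · (3,4)O 1/5 ✗ · (3,5)X 4/5 ✓ · (3,6)X 3/3 ✓
Unsatisfied: (0,1), (2,0), (3,0), (3,2), (3,4) — 5 in total.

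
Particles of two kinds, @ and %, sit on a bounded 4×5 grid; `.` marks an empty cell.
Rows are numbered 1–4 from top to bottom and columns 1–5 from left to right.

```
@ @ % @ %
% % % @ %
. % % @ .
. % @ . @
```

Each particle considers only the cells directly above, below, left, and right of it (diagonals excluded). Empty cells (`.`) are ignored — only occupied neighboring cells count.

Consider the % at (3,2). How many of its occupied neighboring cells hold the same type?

3

Occupied neighbors of (3,2): (2,2)=%, (4,2)=%, (3,3)=%.
Same type (%): 3 of 3.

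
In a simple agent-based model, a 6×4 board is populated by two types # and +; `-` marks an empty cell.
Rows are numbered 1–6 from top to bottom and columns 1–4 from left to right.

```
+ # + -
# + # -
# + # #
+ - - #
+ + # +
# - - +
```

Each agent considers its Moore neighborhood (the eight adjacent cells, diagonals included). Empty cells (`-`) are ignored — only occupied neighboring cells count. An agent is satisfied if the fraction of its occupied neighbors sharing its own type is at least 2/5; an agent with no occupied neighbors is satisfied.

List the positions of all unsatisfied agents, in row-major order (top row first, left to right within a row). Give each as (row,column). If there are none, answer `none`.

Row 1: (1,1)+ 1/3 not · (1,2)# 2/5 satisfied · (1,3)+ 1/3 not
Row 2: (2,1)# 2/5 satisfied · (2,2)+ 3/8 not · (2,3)# 3/6 satisfied
Row 3: (3,1)# 1/4 not · (3,2)+ 2/6 not · (3,3)# 3/5 satisfied · (3,4)# 3/3 satisfied
Row 4: (4,1)+ 3/4 satisfied · (4,4)# 3/4 satisfied
Row 5: (5,1)+ 2/3 satisfied · (5,2)+ 2/4 satisfied · (5,3)# 1/4 not · (5,4)+ 1/3 not
Row 6: (6,1)# 0/2 not · (6,4)+ 1/2 satisfied

(1,1), (1,3), (2,2), (3,1), (3,2), (5,3), (5,4), (6,1)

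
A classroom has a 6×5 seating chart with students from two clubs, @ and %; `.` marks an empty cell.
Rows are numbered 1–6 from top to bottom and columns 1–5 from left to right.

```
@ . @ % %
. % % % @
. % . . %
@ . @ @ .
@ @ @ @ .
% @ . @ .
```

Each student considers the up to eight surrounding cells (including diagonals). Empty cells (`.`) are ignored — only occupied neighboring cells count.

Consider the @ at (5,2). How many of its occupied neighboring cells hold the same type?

5

Occupied neighbors of (5,2): (4,1)=@, (4,3)=@, (5,1)=@, (5,3)=@, (6,1)=%, (6,2)=@.
Same type (@): 5 of 6.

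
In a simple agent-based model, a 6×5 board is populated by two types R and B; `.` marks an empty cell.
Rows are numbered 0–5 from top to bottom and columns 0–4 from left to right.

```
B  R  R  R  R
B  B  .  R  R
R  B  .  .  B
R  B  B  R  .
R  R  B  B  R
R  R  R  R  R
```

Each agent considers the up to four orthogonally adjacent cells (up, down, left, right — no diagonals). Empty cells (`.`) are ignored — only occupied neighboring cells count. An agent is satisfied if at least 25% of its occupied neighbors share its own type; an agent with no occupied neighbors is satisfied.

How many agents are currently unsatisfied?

2

(0,0)B 1/2 satisfied
(0,1)R 1/3 satisfied
(0,2)R 2/2 satisfied
(0,3)R 3/3 satisfied
(0,4)R 2/2 satisfied
(1,0)B 2/3 satisfied
(1,1)B 2/3 satisfied
(1,3)R 2/2 satisfied
(1,4)R 2/3 satisfied
(2,0)R 1/3 satisfied
(2,1)B 2/3 satisfied
(2,4)B 0/1 not
(3,0)R 2/3 satisfied
(3,1)B 2/4 satisfied
(3,2)B 2/3 satisfied
(3,3)R 0/2 not
(4,0)R 3/3 satisfied
(4,1)R 2/4 satisfied
(4,2)B 2/4 satisfied
(4,3)B 1/4 satisfied
(4,4)R 1/2 satisfied
(5,0)R 2/2 satisfied
(5,1)R 3/3 satisfied
(5,2)R 2/3 satisfied
(5,3)R 2/3 satisfied
(5,4)R 2/2 satisfied
Unsatisfied: (2,4), (3,3) — 2 in total.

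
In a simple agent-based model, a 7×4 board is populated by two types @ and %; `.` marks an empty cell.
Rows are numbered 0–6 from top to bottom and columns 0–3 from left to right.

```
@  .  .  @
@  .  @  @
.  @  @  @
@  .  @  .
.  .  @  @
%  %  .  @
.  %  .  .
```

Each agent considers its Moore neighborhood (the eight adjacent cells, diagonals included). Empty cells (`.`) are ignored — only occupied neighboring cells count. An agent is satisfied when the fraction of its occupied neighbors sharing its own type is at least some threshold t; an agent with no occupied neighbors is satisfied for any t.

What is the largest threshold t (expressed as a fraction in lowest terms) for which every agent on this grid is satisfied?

2/3

(0,0)@ 1/1
(0,3)@ 2/2
(1,0)@ 2/2
(1,2)@ 5/5
(1,3)@ 4/4
(2,1)@ 5/5
(2,2)@ 5/5
(2,3)@ 4/4
(3,0)@ 1/1
(3,2)@ 5/5
(4,2)@ 3/4
(4,3)@ 3/3
(5,0)% 2/2
(5,1)% 2/3
(5,3)@ 2/2
(6,1)% 2/2
The smallest same-type fraction is 2/3 at (5,1), which reduces to 2/3. Any threshold above that leaves this agent unsatisfied.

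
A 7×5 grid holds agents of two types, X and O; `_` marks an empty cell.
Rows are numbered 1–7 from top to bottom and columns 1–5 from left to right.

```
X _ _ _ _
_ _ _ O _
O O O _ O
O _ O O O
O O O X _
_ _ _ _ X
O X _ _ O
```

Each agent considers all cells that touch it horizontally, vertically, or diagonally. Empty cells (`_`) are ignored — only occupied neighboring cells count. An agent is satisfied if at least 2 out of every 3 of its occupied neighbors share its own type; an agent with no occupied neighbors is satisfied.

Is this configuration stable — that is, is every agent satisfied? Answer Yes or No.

No

Row 1: (1,1)X 0/0 ok
Row 2: (2,4)O 2/2 ok
Row 3: (3,1)O 2/2 ok · (3,2)O 4/4 ok · (3,3)O 4/4 ok · (3,5)O 3/3 ok
Row 4: (4,1)O 4/4 ok · (4,3)O 5/6 ok · (4,4)O 5/6 ok · (4,5)O 2/3 ok
Row 5: (5,1)O 2/2 ok · (5,2)O 4/4 ok · (5,3)O 3/4 ok · (5,4)X 1/5 unhappy
Row 6: (6,5)X 1/2 unhappy
Row 7: (7,1)O 0/1 unhappy · (7,2)X 0/1 unhappy · (7,5)O 0/1 unhappy
For instance (5,4) has only 1/5 same-type neighbors, below 2/3.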